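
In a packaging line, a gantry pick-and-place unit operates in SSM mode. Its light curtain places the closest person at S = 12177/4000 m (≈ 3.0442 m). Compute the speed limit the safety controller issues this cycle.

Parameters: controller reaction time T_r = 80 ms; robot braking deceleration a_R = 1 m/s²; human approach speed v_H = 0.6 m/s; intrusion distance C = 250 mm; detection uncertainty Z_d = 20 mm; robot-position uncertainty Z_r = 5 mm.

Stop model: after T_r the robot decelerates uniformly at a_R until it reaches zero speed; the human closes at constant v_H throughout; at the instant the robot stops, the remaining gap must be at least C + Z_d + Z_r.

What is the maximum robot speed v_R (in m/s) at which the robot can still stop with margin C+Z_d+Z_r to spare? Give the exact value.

v_R_max = 7/4 m/s = 1.7500 m/s

quadratic (1/2)·v² + (17/25)·v + (-2177/800) = 0
  disc = (17/25)² − 4·(1/2)·(-2177/800) = 59049/10000 ; √disc = 243/100
  v_R = (−(17/25) + 243/100) / (2·(1/2)) = 7/4 m/s
check:
T_s = v_R/a_R = (7/4)/1 = 1.7500 s
robot covers v_R·T_r = 1.7500·0.0800 = 0.1400 m before braking
braking distance = 1.7500²/(2·1.0000) = 1.5312 m
human closes 0.6000·1.8300 = 1.0980 m
C+Z_d+Z_r = 0.2500+0.0200+0.0050 = 0.2750 m
sum ≈ 0.1400+1.5312+1.0980+0.2750 ≈ 3.0442 m = S ✓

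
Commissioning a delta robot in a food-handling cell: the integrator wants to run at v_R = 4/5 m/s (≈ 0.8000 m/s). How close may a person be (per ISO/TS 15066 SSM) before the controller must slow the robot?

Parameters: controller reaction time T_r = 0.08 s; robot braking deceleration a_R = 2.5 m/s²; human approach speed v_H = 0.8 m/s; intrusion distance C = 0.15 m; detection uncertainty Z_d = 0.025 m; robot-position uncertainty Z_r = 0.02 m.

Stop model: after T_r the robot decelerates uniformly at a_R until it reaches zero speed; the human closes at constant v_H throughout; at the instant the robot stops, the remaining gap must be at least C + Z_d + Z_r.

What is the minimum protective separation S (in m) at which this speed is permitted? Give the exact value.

T_s = v_R/a_R = (4/5)/(5/2) = 0.3200 s
reaction-phase robot travel = 0.8000·0.0800 = 0.0640 m
robot under decel: 0.8000²/(2·2.5000) = 0.1280 m
person approaches 0.8000·(0.0800+0.3200) = 0.3200 m
C+Z_d+Z_r = 0.1500+0.0250+0.0200 = 0.1950 m
S_min ≈ 0.0640+0.1280+0.3200+0.1950  ⇒  S_min = 707/1000 m

S_min = 707/1000 m = 0.7070 m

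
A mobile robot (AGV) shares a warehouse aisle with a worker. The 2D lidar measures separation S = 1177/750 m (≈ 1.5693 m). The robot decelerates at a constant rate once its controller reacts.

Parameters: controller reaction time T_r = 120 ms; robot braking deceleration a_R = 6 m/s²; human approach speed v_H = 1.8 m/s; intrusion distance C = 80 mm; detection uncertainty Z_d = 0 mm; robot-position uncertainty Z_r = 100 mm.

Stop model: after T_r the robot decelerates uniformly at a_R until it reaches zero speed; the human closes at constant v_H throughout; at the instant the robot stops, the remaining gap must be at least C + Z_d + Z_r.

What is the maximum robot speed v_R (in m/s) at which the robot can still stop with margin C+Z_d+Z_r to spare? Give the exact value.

at the boundary: (1/12)·v² + (21/50)·v + (-88/75) = 0
  disc = (21/50)² − 4·(1/12)·(-88/75) = 12769/22500 ; √disc = 113/150
  v_R = (−(21/50) + 113/150) / (2·(1/12)) = 2 m/s
check:
T_s = v_R/a_R = 2/6 = 0.3333 s
reaction-phase robot travel = 2.0000·0.1200 = 0.2400 m
robot under decel: 2.0000²/(2·6.0000) = 0.3333 m
human closes 1.8000·0.4533 = 0.8160 m
residual clearance needed = 0.0800+0.0000+0.1000 = 0.1800 m
sum ≈ 0.2400+0.3333+0.8160+0.1800 ≈ 1.5693 m = S ✓

v_R_max = 2 m/s = 2.0000 m/s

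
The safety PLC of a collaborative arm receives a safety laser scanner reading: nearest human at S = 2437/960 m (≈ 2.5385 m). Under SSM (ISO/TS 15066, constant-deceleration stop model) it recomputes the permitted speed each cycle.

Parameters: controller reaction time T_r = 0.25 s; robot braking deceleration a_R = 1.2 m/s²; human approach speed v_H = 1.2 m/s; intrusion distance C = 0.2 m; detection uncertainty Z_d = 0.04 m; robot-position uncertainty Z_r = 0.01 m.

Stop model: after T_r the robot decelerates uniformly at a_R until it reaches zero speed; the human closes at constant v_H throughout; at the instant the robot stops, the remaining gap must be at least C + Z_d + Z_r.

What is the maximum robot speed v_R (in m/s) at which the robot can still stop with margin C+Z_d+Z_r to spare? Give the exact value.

at the boundary: (5/12)·v² + (5/4)·v + (-1909/960) = 0
  disc = (5/4)² − 4·(5/12)·(-1909/960) = 2809/576 ; √disc = 53/24
  v_R = (−(5/4) + 53/24) / (2·(5/12)) = 23/20 m/s
check:
T_s = v_R/a_R = (23/20)/(6/5) = 0.9583 s
robot in T_r: 1.1500·0.2500 = 0.2875 m
robot covers 1.1500·0.9583 − ½·1.2000·0.9583² = 0.5510 m while stopping
human over T_r+T_s: 1.2000·(0.2500+0.9583) = 1.4500 m
C+Z_d+Z_r = 0.2000+0.0400+0.0100 = 0.2500 m
sum ≈ 0.2875+0.5510+1.4500+0.2500 ≈ 2.5385 m = S ✓

v_R_max = 23/20 m/s = 1.1500 m/s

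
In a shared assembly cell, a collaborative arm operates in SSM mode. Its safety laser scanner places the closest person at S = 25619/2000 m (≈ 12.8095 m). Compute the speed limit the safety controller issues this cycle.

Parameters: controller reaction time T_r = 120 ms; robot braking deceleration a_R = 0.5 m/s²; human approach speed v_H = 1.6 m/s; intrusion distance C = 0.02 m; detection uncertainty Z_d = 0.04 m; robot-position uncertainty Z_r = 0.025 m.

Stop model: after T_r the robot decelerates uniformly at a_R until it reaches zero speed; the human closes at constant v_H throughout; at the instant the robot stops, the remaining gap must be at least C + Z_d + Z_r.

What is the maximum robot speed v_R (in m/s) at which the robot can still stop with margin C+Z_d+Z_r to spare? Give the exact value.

at the boundary: (1)·v² + (83/25)·v + (-5013/400) = 0
  disc = (83/25)² − 4·(1)·(-5013/400) = 152881/2500 ; √disc = 391/50
  v_R = (−(83/25) + 391/50) / (2·(1)) = 9/4 m/s
check:
T_s = v_R/a_R = (9/4)/(1/2) = 4.5000 s
reaction-phase robot travel = 2.2500·0.1200 = 0.2700 m
robot covers 2.2500·4.5000 − ½·0.5000·4.5000² = 5.0625 m while stopping
human over T_r+T_s: 1.6000·(0.1200+4.5000) = 7.3920 m
C+Z_d+Z_r = 0.0200+0.0400+0.0250 = 0.0850 m
sum ≈ 0.2700+5.0625+7.3920+0.0850 ≈ 12.8095 m = S ✓

v_R_max = 9/4 m/s = 2.2500 m/s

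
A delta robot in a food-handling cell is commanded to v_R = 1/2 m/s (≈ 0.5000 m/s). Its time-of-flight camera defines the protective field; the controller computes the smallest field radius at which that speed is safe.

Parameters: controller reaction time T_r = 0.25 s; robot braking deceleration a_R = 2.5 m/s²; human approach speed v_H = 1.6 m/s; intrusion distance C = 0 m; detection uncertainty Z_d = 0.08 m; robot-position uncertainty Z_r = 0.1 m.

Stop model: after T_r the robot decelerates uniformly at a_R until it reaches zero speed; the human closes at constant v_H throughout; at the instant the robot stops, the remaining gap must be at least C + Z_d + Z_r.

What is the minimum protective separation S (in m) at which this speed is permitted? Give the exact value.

S_min = 43/40 m = 1.0750 m

stop time T_s = (1/2)/(5/2) = 0.2000 s
robot covers v_R·T_r = 0.5000·0.2500 = 0.1250 m before braking
robot under decel: 0.5000²/(2·2.5000) = 0.0500 m
person approaches 1.6000·(0.2500+0.2000) = 0.7200 m
margins: 0.0000+0.0800+0.1000 = 0.1800 m
S_min ≈ 0.1250+0.0500+0.7200+0.1800  ⇒  S_min = 43/40 m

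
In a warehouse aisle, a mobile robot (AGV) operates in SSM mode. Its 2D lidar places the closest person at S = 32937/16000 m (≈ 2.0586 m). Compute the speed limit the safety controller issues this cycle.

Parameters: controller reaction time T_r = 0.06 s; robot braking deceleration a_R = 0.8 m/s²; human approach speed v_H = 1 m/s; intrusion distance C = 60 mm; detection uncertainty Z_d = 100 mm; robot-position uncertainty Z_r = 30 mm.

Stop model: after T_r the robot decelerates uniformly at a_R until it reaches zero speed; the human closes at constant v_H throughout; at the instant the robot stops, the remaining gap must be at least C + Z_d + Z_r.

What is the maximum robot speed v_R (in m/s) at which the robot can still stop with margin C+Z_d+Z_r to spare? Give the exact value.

v_R_max = 19/20 m/s = 0.9500 m/s

at the boundary: (5/8)·v² + (131/100)·v + (-28937/16000) = 0
  disc = (131/100)² − 4·(5/8)·(-28937/16000) = 998001/160000 ; √disc = 999/400
  v_R = (−(131/100) + 999/400) / (2·(5/8)) = 19/20 m/s
check:
stop time T_s = (19/20)/(4/5) = 1.1875 s
reaction-phase robot travel = 0.9500·0.0600 = 0.0570 m
robot under decel: 0.9500²/(2·0.8000) = 0.5641 m
human over T_r+T_s: 1.0000·(0.0600+1.1875) = 1.2475 m
C+Z_d+Z_r = 0.0600+0.1000+0.0300 = 0.1900 m
sum ≈ 0.0570+0.5641+1.2475+0.1900 ≈ 2.0586 m = S ✓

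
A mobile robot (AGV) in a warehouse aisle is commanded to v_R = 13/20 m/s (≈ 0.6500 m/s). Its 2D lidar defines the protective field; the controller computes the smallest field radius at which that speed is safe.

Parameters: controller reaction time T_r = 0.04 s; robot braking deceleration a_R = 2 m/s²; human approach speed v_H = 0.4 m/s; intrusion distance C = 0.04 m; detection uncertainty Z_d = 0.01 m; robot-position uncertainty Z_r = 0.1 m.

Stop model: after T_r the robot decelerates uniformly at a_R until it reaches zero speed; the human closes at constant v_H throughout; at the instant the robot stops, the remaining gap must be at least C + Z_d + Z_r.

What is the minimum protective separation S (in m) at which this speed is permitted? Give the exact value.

braking lasts T_s = (13/20)/2 = 0.3250 s
robot covers v_R·T_r = 0.6500·0.0400 = 0.0260 m before braking
robot under decel: 0.6500²/(2·2.0000) = 0.1056 m
person approaches 0.4000·(0.0400+0.3250) = 0.1460 m
margins: 0.0400+0.0100+0.1000 = 0.1500 m
S_min ≈ 0.0260+0.1056+0.1460+0.1500  ⇒  S_min = 3421/8000 m

S_min = 3421/8000 m = 0.4276 m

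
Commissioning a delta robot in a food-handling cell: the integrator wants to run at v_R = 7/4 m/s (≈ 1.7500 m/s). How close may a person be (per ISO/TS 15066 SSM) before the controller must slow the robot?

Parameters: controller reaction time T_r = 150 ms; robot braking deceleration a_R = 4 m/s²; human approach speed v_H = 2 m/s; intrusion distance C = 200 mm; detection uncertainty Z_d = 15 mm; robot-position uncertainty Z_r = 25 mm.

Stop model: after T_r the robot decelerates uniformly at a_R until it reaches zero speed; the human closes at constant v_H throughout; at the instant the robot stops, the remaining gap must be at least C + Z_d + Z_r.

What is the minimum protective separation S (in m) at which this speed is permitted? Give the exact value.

braking lasts T_s = (7/4)/4 = 0.4375 s
reaction-phase robot travel = 1.7500·0.1500 = 0.2625 m
robot covers 1.7500·0.4375 − ½·4.0000·0.4375² = 0.3828 m while stopping
person approaches 2.0000·(0.1500+0.4375) = 1.1750 m
C+Z_d+Z_r = 0.2000+0.0150+0.0250 = 0.2400 m
S_min ≈ 0.2625+0.3828+1.1750+0.2400  ⇒  S_min = 6593/3200 m

S_min = 6593/3200 m = 2.0603 m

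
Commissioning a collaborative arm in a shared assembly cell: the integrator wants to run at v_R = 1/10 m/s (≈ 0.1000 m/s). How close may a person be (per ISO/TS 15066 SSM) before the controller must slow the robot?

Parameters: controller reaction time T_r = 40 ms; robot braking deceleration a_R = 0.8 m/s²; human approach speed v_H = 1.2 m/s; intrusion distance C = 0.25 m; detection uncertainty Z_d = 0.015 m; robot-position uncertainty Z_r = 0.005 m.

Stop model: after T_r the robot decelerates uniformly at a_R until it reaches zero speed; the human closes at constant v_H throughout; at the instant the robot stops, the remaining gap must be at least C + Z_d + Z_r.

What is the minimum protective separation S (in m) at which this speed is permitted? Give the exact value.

S_min = 1913/4000 m = 0.4783 m

T_s = v_R/a_R = (1/10)/(4/5) = 0.1250 s
robot covers v_R·T_r = 0.1000·0.0400 = 0.0040 m before braking
robot under decel: 0.1000²/(2·0.8000) = 0.0063 m
human closes 1.2000·0.1650 = 0.1980 m
residual clearance needed = 0.2500+0.0150+0.0050 = 0.2700 m
S_min ≈ 0.0040+0.0063+0.1980+0.2700  ⇒  S_min = 1913/4000 m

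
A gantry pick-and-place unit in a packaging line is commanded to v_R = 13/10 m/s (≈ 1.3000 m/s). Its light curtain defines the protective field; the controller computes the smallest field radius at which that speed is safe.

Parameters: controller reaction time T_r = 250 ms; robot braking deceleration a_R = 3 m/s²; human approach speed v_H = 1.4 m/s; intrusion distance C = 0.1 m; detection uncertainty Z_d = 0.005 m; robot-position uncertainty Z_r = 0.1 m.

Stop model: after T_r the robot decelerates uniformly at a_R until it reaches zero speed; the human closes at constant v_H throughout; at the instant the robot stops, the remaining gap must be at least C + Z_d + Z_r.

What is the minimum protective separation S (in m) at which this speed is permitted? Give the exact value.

braking lasts T_s = (13/10)/3 = 0.4333 s
robot in T_r: 1.3000·0.2500 = 0.3250 m
braking distance = 1.3000²/(2·3.0000) = 0.2817 m
human closes 1.4000·0.6833 = 0.9567 m
margins: 0.1000+0.0050+0.1000 = 0.2050 m
S_min ≈ 0.3250+0.2817+0.9567+0.2050  ⇒  S_min = 1061/600 m

S_min = 1061/600 m = 1.7683 m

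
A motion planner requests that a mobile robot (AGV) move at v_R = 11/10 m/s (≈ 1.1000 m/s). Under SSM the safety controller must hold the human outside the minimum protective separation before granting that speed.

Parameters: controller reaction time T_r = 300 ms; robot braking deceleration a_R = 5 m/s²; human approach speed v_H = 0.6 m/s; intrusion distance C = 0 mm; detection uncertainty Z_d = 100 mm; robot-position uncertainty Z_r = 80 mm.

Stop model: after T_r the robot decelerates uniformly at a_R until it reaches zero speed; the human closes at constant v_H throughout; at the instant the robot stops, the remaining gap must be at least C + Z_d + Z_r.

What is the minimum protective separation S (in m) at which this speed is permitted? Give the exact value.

T_s = v_R/a_R = (11/10)/5 = 0.2200 s
robot in T_r: 1.1000·0.3000 = 0.3300 m
braking distance = 1.1000²/(2·5.0000) = 0.1210 m
person approaches 0.6000·(0.3000+0.2200) = 0.3120 m
C+Z_d+Z_r = 0.0000+0.1000+0.0800 = 0.1800 m
S_min ≈ 0.3300+0.1210+0.3120+0.1800  ⇒  S_min = 943/1000 m

S_min = 943/1000 m = 0.9430 m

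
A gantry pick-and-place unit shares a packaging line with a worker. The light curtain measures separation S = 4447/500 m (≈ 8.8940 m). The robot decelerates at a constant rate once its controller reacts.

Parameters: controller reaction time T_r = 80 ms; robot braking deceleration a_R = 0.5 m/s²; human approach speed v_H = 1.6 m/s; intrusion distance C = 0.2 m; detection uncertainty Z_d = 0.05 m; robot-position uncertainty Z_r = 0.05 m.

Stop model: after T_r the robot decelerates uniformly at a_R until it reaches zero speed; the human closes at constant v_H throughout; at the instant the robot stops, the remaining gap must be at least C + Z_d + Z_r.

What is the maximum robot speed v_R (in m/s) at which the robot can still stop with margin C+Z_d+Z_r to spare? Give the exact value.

v_R_max = 17/10 m/s = 1.7000 m/s

collect terms ⇒ (1)·v_R² + (82/25)·v_R + (-4233/500) = 0
  disc = (82/25)² − 4·(1)·(-4233/500) = 27889/625 ; √disc = 167/25
  v_R = (−(82/25) + 167/25) / (2·(1)) = 17/10 m/s
check:
braking lasts T_s = (17/10)/(1/2) = 3.4000 s
robot in T_r: 1.7000·0.0800 = 0.1360 m
robot under decel: 1.7000²/(2·0.5000) = 2.8900 m
person approaches 1.6000·(0.0800+3.4000) = 5.5680 m
residual clearance needed = 0.2000+0.0500+0.0500 = 0.3000 m
sum ≈ 0.1360+2.8900+5.5680+0.3000 ≈ 8.8940 m = S ✓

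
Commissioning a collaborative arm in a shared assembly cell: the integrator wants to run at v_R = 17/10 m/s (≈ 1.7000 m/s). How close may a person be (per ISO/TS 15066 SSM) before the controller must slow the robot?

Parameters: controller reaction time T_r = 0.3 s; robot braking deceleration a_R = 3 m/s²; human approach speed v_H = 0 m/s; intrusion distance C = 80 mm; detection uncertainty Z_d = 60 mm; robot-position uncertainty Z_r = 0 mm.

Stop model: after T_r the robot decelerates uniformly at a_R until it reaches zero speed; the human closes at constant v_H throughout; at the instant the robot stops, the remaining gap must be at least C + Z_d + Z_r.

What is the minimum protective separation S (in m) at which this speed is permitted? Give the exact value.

T_s = v_R/a_R = (17/10)/3 = 0.5667 s
robot in T_r: 1.7000·0.3000 = 0.5100 m
robot under decel: 1.7000²/(2·3.0000) = 0.4817 m
human closes 0.0000·0.8667 = 0.0000 m
C+Z_d+Z_r = 0.0800+0.0600+0.0000 = 0.1400 m
S_min ≈ 0.5100+0.4817+0.0000+0.1400  ⇒  S_min = 679/600 m

S_min = 679/600 m = 1.1317 m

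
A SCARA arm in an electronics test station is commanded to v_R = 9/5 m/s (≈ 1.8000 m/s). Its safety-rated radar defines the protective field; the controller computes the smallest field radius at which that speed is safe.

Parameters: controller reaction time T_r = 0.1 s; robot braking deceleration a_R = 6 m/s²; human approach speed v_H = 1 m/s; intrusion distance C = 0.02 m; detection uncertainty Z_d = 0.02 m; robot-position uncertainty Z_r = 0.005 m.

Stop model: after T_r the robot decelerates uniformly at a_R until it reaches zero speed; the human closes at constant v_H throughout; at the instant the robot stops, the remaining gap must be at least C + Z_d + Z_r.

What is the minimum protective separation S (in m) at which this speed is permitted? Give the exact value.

S_min = 179/200 m = 0.8950 m

T_s = v_R/a_R = (9/5)/6 = 0.3000 s
robot in T_r: 1.8000·0.1000 = 0.1800 m
robot under decel: 1.8000²/(2·6.0000) = 0.2700 m
human over T_r+T_s: 1.0000·(0.1000+0.3000) = 0.4000 m
residual clearance needed = 0.0200+0.0200+0.0050 = 0.0450 m
S_min ≈ 0.1800+0.2700+0.4000+0.0450  ⇒  S_min = 179/200 m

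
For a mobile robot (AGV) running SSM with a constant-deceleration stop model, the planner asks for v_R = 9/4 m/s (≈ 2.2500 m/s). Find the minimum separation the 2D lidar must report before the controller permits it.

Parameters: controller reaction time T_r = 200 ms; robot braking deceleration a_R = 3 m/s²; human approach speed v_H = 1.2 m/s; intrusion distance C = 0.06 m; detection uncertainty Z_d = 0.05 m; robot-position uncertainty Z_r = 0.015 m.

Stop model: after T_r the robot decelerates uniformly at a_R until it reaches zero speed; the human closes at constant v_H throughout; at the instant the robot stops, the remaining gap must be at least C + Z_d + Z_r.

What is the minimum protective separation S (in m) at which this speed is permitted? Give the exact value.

T_s = v_R/a_R = (9/4)/3 = 0.7500 s
reaction-phase robot travel = 2.2500·0.2000 = 0.4500 m
braking distance = 2.2500²/(2·3.0000) = 0.8438 m
person approaches 1.2000·(0.2000+0.7500) = 1.1400 m
margins: 0.0600+0.0500+0.0150 = 0.1250 m
S_min ≈ 0.4500+0.8438+1.1400+0.1250  ⇒  S_min = 2047/800 m

S_min = 2047/800 m = 2.5587 m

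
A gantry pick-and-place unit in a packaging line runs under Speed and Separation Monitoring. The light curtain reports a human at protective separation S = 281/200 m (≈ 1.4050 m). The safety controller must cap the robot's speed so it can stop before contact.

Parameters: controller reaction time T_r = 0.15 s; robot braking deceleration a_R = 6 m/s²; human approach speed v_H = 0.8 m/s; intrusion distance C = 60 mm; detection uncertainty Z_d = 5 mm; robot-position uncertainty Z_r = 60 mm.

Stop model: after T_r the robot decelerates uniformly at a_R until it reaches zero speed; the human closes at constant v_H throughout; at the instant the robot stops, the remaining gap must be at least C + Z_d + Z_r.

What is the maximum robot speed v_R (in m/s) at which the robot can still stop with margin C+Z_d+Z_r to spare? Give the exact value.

v_R_max = 12/5 m/s = 2.4000 m/s

quadratic (1/12)·v² + (17/60)·v + (-29/25) = 0
  disc = (17/60)² − 4·(1/12)·(-29/25) = 1681/3600 ; √disc = 41/60
  v_R = (−(17/60) + 41/60) / (2·(1/12)) = 12/5 m/s
check:
stop time T_s = (12/5)/6 = 0.4000 s
reaction-phase robot travel = 2.4000·0.1500 = 0.3600 m
robot covers 2.4000·0.4000 − ½·6.0000·0.4000² = 0.4800 m while stopping
human over T_r+T_s: 0.8000·(0.1500+0.4000) = 0.4400 m
margins: 0.0600+0.0050+0.0600 = 0.1250 m
sum ≈ 0.3600+0.4800+0.4400+0.1250 ≈ 1.4050 m = S ✓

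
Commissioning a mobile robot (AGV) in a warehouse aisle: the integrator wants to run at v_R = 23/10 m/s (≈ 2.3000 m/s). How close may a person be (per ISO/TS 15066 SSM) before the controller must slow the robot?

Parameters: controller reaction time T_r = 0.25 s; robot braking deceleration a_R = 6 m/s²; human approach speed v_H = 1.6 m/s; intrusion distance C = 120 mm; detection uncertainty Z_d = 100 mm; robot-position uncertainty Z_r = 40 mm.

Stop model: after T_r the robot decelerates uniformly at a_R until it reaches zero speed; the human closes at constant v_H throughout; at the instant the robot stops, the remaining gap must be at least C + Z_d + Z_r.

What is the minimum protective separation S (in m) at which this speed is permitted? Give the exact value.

S_min = 2747/1200 m = 2.2892 m

T_s = v_R/a_R = (23/10)/6 = 0.3833 s
robot in T_r: 2.3000·0.2500 = 0.5750 m
robot covers 2.3000·0.3833 − ½·6.0000·0.3833² = 0.4408 m while stopping
human over T_r+T_s: 1.6000·(0.2500+0.3833) = 1.0133 m
residual clearance needed = 0.1200+0.1000+0.0400 = 0.2600 m
S_min ≈ 0.5750+0.4408+1.0133+0.2600  ⇒  S_min = 2747/1200 m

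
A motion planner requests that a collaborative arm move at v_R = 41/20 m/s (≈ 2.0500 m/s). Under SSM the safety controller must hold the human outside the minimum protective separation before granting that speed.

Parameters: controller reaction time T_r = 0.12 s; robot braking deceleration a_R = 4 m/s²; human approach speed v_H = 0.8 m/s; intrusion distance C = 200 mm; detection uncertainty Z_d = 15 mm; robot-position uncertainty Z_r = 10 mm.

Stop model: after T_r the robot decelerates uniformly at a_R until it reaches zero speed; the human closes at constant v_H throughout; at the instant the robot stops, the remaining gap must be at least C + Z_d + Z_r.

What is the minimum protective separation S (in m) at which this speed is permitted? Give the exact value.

S_min = 24037/16000 m = 1.5023 m

braking lasts T_s = (41/20)/4 = 0.5125 s
reaction-phase robot travel = 2.0500·0.1200 = 0.2460 m
robot covers 2.0500·0.5125 − ½·4.0000·0.5125² = 0.5253 m while stopping
human closes 0.8000·0.6325 = 0.5060 m
residual clearance needed = 0.2000+0.0150+0.0100 = 0.2250 m
S_min ≈ 0.2460+0.5253+0.5060+0.2250  ⇒  S_min = 24037/16000 m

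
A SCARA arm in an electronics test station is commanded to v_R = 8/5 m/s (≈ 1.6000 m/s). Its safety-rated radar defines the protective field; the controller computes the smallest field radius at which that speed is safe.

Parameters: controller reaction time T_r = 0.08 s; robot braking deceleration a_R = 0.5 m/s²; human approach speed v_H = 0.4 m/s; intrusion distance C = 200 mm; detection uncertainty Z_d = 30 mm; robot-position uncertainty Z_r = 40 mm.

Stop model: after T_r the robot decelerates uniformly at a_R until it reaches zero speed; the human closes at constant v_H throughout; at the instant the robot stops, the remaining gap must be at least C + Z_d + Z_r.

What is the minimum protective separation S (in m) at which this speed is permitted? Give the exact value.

braking lasts T_s = (8/5)/(1/2) = 3.2000 s
reaction-phase robot travel = 1.6000·0.0800 = 0.1280 m
braking distance = 1.6000²/(2·0.5000) = 2.5600 m
human closes 0.4000·3.2800 = 1.3120 m
C+Z_d+Z_r = 0.2000+0.0300+0.0400 = 0.2700 m
S_min ≈ 0.1280+2.5600+1.3120+0.2700  ⇒  S_min = 427/100 m

S_min = 427/100 m = 4.2700 m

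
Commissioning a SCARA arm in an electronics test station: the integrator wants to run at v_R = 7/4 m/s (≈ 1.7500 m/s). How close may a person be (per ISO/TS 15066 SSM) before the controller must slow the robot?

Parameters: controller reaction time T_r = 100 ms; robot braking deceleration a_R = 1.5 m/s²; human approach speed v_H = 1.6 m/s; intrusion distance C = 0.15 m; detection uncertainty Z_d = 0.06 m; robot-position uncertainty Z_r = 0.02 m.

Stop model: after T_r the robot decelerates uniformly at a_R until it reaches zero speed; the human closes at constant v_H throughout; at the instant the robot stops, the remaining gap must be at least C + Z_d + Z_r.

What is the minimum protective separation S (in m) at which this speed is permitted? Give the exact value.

T_s = v_R/a_R = (7/4)/(3/2) = 1.1667 s
robot in T_r: 1.7500·0.1000 = 0.1750 m
robot covers 1.7500·1.1667 − ½·1.5000·1.1667² = 1.0208 m while stopping
human over T_r+T_s: 1.6000·(0.1000+1.1667) = 2.0267 m
C+Z_d+Z_r = 0.1500+0.0600+0.0200 = 0.2300 m
S_min ≈ 0.1750+1.0208+2.0267+0.2300  ⇒  S_min = 1381/400 m

S_min = 1381/400 m = 3.4525 m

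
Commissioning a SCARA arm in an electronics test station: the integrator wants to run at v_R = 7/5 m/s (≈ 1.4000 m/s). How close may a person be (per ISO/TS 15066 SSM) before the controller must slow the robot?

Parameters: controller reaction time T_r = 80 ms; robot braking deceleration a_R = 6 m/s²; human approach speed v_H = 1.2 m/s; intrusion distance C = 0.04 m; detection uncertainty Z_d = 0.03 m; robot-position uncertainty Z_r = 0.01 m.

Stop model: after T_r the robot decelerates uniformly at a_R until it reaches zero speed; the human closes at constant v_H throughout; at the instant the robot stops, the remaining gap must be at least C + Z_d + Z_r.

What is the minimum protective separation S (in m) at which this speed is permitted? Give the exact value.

S_min = 1097/1500 m = 0.7313 m

braking lasts T_s = (7/5)/6 = 0.2333 s
robot covers v_R·T_r = 1.4000·0.0800 = 0.1120 m before braking
braking distance = 1.4000²/(2·6.0000) = 0.1633 m
human over T_r+T_s: 1.2000·(0.0800+0.2333) = 0.3760 m
C+Z_d+Z_r = 0.0400+0.0300+0.0100 = 0.0800 m
S_min ≈ 0.1120+0.1633+0.3760+0.0800  ⇒  S_min = 1097/1500 m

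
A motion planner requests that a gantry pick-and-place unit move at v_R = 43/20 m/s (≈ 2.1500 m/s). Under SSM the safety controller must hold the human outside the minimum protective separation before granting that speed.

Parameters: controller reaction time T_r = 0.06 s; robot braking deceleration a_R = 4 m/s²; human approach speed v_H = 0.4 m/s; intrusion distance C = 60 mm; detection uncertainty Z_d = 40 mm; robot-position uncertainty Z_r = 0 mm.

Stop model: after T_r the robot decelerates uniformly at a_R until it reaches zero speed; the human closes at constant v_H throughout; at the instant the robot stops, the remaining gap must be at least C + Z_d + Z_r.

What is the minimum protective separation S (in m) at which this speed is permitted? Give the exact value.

S_min = 16733/16000 m = 1.0458 m

braking lasts T_s = (43/20)/4 = 0.5375 s
robot covers v_R·T_r = 2.1500·0.0600 = 0.1290 m before braking
robot covers 2.1500·0.5375 − ½·4.0000·0.5375² = 0.5778 m while stopping
human over T_r+T_s: 0.4000·(0.0600+0.5375) = 0.2390 m
residual clearance needed = 0.0600+0.0400+0.0000 = 0.1000 m
S_min ≈ 0.1290+0.5778+0.2390+0.1000  ⇒  S_min = 16733/16000 m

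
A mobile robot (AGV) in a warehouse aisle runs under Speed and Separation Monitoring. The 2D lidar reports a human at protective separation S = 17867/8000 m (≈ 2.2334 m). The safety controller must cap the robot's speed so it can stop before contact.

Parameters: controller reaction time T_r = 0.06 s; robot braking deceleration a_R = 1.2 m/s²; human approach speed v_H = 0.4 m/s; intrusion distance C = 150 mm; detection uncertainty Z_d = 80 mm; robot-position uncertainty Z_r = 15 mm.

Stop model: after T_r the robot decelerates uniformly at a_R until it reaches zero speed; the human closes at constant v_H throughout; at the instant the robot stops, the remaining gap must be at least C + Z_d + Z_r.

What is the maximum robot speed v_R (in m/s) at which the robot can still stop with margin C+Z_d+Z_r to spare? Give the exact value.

at the boundary: (5/12)·v² + (59/150)·v + (-3143/1600) = 0
  disc = (59/150)² − 4·(5/12)·(-3143/1600) = 1234321/360000 ; √disc = 1111/600
  v_R = (−(59/150) + 1111/600) / (2·(5/12)) = 7/4 m/s
check:
braking lasts T_s = (7/4)/(6/5) = 1.4583 s
reaction-phase robot travel = 1.7500·0.0600 = 0.1050 m
robot covers 1.7500·1.4583 − ½·1.2000·1.4583² = 1.2760 m while stopping
human over T_r+T_s: 0.4000·(0.0600+1.4583) = 0.6073 m
margins: 0.1500+0.0800+0.0150 = 0.2450 m
sum ≈ 0.1050+1.2760+0.6073+0.2450 ≈ 2.2334 m = S ✓

v_R_max = 7/4 m/s = 1.7500 m/s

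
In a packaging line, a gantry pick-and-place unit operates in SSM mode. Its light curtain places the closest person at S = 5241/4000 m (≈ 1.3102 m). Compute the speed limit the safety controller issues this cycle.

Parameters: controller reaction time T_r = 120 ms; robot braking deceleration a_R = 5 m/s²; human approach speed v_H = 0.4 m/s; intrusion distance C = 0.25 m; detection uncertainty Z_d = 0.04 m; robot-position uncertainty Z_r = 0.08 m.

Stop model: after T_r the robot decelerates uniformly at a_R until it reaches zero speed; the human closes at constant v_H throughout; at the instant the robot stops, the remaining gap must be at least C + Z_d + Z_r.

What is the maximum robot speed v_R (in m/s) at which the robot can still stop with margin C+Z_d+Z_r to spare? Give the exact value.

collect terms ⇒ (1/10)·v_R² + (1/5)·v_R + (-3569/4000) = 0
  disc = (1/5)² − 4·(1/10)·(-3569/4000) = 3969/10000 ; √disc = 63/100
  v_R = (−(1/5) + 63/100) / (2·(1/10)) = 43/20 m/s
check:
stop time T_s = (43/20)/5 = 0.4300 s
reaction-phase robot travel = 2.1500·0.1200 = 0.2580 m
robot under decel: 2.1500²/(2·5.0000) = 0.4622 m
person approaches 0.4000·(0.1200+0.4300) = 0.2200 m
C+Z_d+Z_r = 0.2500+0.0400+0.0800 = 0.3700 m
sum ≈ 0.2580+0.4622+0.2200+0.3700 ≈ 1.3102 m = S ✓

v_R_max = 43/20 m/s = 2.1500 m/s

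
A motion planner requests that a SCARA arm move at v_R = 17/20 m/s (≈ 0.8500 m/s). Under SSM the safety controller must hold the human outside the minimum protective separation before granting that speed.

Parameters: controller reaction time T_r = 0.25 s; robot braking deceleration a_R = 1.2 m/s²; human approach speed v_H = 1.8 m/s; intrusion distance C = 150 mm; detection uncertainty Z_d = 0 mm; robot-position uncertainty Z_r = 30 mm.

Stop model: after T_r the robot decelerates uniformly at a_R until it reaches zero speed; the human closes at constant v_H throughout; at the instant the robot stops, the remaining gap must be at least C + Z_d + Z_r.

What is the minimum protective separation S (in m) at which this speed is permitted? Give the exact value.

S_min = 11609/4800 m = 2.4185 m

stop time T_s = (17/20)/(6/5) = 0.7083 s
robot covers v_R·T_r = 0.8500·0.2500 = 0.2125 m before braking
robot covers 0.8500·0.7083 − ½·1.2000·0.7083² = 0.3010 m while stopping
human closes 1.8000·0.9583 = 1.7250 m
residual clearance needed = 0.1500+0.0000+0.0300 = 0.1800 m
S_min ≈ 0.2125+0.3010+1.7250+0.1800  ⇒  S_min = 11609/4800 m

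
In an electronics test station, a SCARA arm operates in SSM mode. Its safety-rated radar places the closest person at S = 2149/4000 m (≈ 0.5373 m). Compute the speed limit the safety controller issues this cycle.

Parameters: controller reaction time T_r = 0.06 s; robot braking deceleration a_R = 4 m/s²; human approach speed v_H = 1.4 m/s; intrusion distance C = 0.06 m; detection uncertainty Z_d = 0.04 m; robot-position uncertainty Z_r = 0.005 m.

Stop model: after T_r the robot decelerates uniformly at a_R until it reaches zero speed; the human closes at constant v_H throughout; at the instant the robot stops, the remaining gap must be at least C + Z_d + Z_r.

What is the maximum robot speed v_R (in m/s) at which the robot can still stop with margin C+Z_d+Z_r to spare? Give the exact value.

v_R_max = 7/10 m/s = 0.7000 m/s

quadratic (1/8)·v² + (41/100)·v + (-1393/4000) = 0
  disc = (41/100)² − 4·(1/8)·(-1393/4000) = 13689/40000 ; √disc = 117/200
  v_R = (−(41/100) + 117/200) / (2·(1/8)) = 7/10 m/s
check:
stop time T_s = (7/10)/4 = 0.1750 s
robot in T_r: 0.7000·0.0600 = 0.0420 m
robot under decel: 0.7000²/(2·4.0000) = 0.0612 m
person approaches 1.4000·(0.0600+0.1750) = 0.3290 m
margins: 0.0600+0.0400+0.0050 = 0.1050 m
sum ≈ 0.0420+0.0612+0.3290+0.1050 ≈ 0.5373 m = S ✓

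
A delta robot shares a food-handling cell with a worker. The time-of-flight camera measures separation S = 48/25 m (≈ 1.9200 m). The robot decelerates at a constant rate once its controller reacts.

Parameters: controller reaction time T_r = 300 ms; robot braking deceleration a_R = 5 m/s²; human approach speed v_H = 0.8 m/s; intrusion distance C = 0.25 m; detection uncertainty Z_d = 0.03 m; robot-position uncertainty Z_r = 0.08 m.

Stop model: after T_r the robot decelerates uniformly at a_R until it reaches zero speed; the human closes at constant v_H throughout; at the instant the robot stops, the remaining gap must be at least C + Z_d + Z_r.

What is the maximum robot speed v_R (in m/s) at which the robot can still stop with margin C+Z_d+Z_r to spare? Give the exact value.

v_R_max = 2 m/s = 2.0000 m/s

collect terms ⇒ (1/10)·v_R² + (23/50)·v_R + (-33/25) = 0
  disc = (23/50)² − 4·(1/10)·(-33/25) = 1849/2500 ; √disc = 43/50
  v_R = (−(23/50) + 43/50) / (2·(1/10)) = 2 m/s
check:
T_s = v_R/a_R = 2/5 = 0.4000 s
reaction-phase robot travel = 2.0000·0.3000 = 0.6000 m
robot under decel: 2.0000²/(2·5.0000) = 0.4000 m
person approaches 0.8000·(0.3000+0.4000) = 0.5600 m
C+Z_d+Z_r = 0.2500+0.0300+0.0800 = 0.3600 m
sum ≈ 0.6000+0.4000+0.5600+0.3600 ≈ 1.9200 m = S ✓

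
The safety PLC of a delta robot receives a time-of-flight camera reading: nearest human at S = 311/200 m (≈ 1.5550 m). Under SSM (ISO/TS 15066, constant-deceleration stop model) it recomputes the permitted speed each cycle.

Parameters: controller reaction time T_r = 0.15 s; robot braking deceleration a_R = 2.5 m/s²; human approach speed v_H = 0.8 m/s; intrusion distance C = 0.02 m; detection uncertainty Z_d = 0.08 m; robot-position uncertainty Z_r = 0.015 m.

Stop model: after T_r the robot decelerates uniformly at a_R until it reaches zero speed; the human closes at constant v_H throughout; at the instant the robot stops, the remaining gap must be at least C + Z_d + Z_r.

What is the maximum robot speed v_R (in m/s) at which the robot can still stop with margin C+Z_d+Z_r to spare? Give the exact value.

v_R_max = 33/20 m/s = 1.6500 m/s

quadratic (1/5)·v² + (47/100)·v + (-33/25) = 0
  disc = (47/100)² − 4·(1/5)·(-33/25) = 12769/10000 ; √disc = 113/100
  v_R = (−(47/100) + 113/100) / (2·(1/5)) = 33/20 m/s
check:
T_s = v_R/a_R = (33/20)/(5/2) = 0.6600 s
robot covers v_R·T_r = 1.6500·0.1500 = 0.2475 m before braking
robot covers 1.6500·0.6600 − ½·2.5000·0.6600² = 0.5445 m while stopping
human closes 0.8000·0.8100 = 0.6480 m
margins: 0.0200+0.0800+0.0150 = 0.1150 m
sum ≈ 0.2475+0.5445+0.6480+0.1150 ≈ 1.5550 m = S ✓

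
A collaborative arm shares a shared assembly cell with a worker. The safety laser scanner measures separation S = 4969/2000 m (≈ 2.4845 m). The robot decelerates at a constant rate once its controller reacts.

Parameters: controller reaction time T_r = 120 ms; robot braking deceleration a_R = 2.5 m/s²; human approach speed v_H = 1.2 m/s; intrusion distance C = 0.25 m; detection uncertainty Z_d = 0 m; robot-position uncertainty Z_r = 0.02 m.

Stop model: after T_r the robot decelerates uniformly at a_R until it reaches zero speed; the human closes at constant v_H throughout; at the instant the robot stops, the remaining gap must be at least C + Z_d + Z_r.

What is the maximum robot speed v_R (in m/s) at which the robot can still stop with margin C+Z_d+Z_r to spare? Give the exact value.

quadratic (1/5)·v² + (3/5)·v + (-4141/2000) = 0
  disc = (3/5)² − 4·(1/5)·(-4141/2000) = 5041/2500 ; √disc = 71/50
  v_R = (−(3/5) + 71/50) / (2·(1/5)) = 41/20 m/s
check:
T_s = v_R/a_R = (41/20)/(5/2) = 0.8200 s
robot covers v_R·T_r = 2.0500·0.1200 = 0.2460 m before braking
robot under decel: 2.0500²/(2·2.5000) = 0.8405 m
human over T_r+T_s: 1.2000·(0.1200+0.8200) = 1.1280 m
residual clearance needed = 0.2500+0.0000+0.0200 = 0.2700 m
sum ≈ 0.2460+0.8405+1.1280+0.2700 ≈ 2.4845 m = S ✓

v_R_max = 41/20 m/s = 2.0500 m/s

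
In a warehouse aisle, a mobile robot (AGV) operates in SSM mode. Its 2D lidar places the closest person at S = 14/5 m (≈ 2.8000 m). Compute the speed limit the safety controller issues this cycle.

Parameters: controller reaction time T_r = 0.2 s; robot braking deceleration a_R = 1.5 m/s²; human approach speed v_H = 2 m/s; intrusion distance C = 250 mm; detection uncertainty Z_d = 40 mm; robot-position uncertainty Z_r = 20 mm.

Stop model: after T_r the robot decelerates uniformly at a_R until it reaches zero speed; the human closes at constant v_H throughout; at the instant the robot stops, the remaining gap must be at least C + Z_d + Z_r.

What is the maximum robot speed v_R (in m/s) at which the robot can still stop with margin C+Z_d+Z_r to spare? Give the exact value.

quadratic (1/3)·v² + (23/15)·v + (-209/100) = 0
  disc = (23/15)² − 4·(1/3)·(-209/100) = 1156/225 ; √disc = 34/15
  v_R = (−(23/15) + 34/15) / (2·(1/3)) = 11/10 m/s
check:
braking lasts T_s = (11/10)/(3/2) = 0.7333 s
robot covers v_R·T_r = 1.1000·0.2000 = 0.2200 m before braking
robot covers 1.1000·0.7333 − ½·1.5000·0.7333² = 0.4033 m while stopping
person approaches 2.0000·(0.2000+0.7333) = 1.8667 m
C+Z_d+Z_r = 0.2500+0.0400+0.0200 = 0.3100 m
sum ≈ 0.2200+0.4033+1.8667+0.3100 ≈ 2.8000 m = S ✓

v_R_max = 11/10 m/s = 1.1000 m/s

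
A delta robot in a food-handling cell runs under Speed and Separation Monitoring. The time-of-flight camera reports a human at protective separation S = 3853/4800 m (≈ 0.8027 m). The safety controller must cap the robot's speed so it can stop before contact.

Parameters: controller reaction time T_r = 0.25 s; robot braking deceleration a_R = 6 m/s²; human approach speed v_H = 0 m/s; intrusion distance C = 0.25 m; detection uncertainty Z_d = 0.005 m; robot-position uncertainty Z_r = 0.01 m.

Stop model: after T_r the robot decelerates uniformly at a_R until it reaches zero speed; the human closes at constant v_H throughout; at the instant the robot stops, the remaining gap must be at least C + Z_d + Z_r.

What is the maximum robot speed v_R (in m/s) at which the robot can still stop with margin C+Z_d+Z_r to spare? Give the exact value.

collect terms ⇒ (1/12)·v_R² + (1/4)·v_R + (-2581/4800) = 0
  disc = (1/4)² − 4·(1/12)·(-2581/4800) = 3481/14400 ; √disc = 59/120
  v_R = (−(1/4) + 59/120) / (2·(1/12)) = 29/20 m/s
check:
T_s = v_R/a_R = (29/20)/6 = 0.2417 s
robot covers v_R·T_r = 1.4500·0.2500 = 0.3625 m before braking
robot covers 1.4500·0.2417 − ½·6.0000·0.2417² = 0.1752 m while stopping
person approaches 0.0000·(0.2500+0.2417) = 0.0000 m
margins: 0.2500+0.0050+0.0100 = 0.2650 m
sum ≈ 0.3625+0.1752+0.0000+0.2650 ≈ 0.8027 m = S ✓

v_R_max = 29/20 m/s = 1.4500 m/s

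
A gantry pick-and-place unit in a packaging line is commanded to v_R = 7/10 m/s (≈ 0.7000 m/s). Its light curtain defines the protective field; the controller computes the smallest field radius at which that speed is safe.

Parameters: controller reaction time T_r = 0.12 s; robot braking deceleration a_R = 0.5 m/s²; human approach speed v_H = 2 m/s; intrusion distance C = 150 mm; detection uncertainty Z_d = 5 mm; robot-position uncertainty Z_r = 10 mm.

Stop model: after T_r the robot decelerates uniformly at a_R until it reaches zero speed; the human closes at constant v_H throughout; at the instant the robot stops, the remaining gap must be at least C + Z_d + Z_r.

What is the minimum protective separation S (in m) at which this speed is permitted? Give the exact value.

braking lasts T_s = (7/10)/(1/2) = 1.4000 s
reaction-phase robot travel = 0.7000·0.1200 = 0.0840 m
robot under decel: 0.7000²/(2·0.5000) = 0.4900 m
person approaches 2.0000·(0.1200+1.4000) = 3.0400 m
C+Z_d+Z_r = 0.1500+0.0050+0.0100 = 0.1650 m
S_min ≈ 0.0840+0.4900+3.0400+0.1650  ⇒  S_min = 3779/1000 m

S_min = 3779/1000 m = 3.7790 m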